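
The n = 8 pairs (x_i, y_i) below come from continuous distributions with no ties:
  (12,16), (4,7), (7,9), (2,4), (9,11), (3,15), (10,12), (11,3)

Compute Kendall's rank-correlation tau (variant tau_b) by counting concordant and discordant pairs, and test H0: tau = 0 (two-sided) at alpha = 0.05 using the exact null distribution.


Step 1: Enumerate the 28 unordered pairs (i,j) with i<j and classify each by sign(x_j-x_i) * sign(y_j-y_i).
  (1,2):dx=-8,dy=-9->C; (1,3):dx=-5,dy=-7->C; (1,4):dx=-10,dy=-12->C; (1,5):dx=-3,dy=-5->C
  (1,6):dx=-9,dy=-1->C; (1,7):dx=-2,dy=-4->C; (1,8):dx=-1,dy=-13->C; (2,3):dx=+3,dy=+2->C
  (2,4):dx=-2,dy=-3->C; (2,5):dx=+5,dy=+4->C; (2,6):dx=-1,dy=+8->D; (2,7):dx=+6,dy=+5->C
  (2,8):dx=+7,dy=-4->D; (3,4):dx=-5,dy=-5->C; (3,5):dx=+2,dy=+2->C; (3,6):dx=-4,dy=+6->D
  (3,7):dx=+3,dy=+3->C; (3,8):dx=+4,dy=-6->D; (4,5):dx=+7,dy=+7->C; (4,6):dx=+1,dy=+11->C
  (4,7):dx=+8,dy=+8->C; (4,8):dx=+9,dy=-1->D; (5,6):dx=-6,dy=+4->D; (5,7):dx=+1,dy=+1->C
  (5,8):dx=+2,dy=-8->D; (6,7):dx=+7,dy=-3->D; (6,8):dx=+8,dy=-12->D; (7,8):dx=+1,dy=-9->D
Step 2: C = 18, D = 10, total pairs = 28.
Step 3: tau = (C - D)/(n(n-1)/2) = (18 - 10)/28 = 0.285714.
Step 4: Exact two-sided p-value (enumerate n! = 40320 permutations of y under H0): p = 0.398760.
Step 5: alpha = 0.05. fail to reject H0.

tau_b = 0.2857 (C=18, D=10), p = 0.398760, fail to reject H0.


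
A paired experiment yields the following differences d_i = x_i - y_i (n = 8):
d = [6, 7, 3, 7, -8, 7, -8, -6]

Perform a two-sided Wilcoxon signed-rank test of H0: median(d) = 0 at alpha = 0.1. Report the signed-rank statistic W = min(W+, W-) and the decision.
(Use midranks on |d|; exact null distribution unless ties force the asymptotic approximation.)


Step 1: Drop any zero differences (none here) and take |d_i|.
|d| = [6, 7, 3, 7, 8, 7, 8, 6]
Step 2: Midrank |d_i| (ties get averaged ranks).
ranks: |6|->2.5, |7|->5, |3|->1, |7|->5, |8|->7.5, |7|->5, |8|->7.5, |6|->2.5
Step 3: Attach original signs; sum ranks with positive sign and with negative sign.
W+ = 2.5 + 5 + 1 + 5 + 5 = 18.5
W- = 7.5 + 7.5 + 2.5 = 17.5
(Check: W+ + W- = 36 should equal n(n+1)/2 = 36.)
Step 4: Test statistic W = min(W+, W-) = 17.5.
Step 5: Ties in |d|, so use the tie-corrected normal approximation.
        E[W] = n(n+1)/4 = 8*9/4 = 18.
        Tie groups: |d|=6 (t=2), |d|=7 (t=3), |d|=8 (t=2); sum(t^3 - t) = 36.
        Var[W] = n(n+1)(2n+1)/24 - sum(t^3-t)/48 = 1224/24 - 36/48 = 50.25.
        z = (W - E[W]) / sqrt(Var[W]) = (17.5 - 18) / 7.0887 = -0.0705.
        Two-sided p = 2*Phi(z) = 0.943768.
Step 6: alpha = 0.1. fail to reject H0.

W+ = 18.5, W- = 17.5, W = min = 17.5, p = 0.943768, fail to reject H0.


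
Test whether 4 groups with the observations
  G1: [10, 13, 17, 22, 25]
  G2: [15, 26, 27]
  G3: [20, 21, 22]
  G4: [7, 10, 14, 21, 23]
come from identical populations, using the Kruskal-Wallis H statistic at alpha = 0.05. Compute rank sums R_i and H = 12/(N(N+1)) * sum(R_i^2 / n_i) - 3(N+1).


Step 1: Combine all N = 16 observations and assign midranks.
sorted (value, group, rank): (7,G4,1), (10,G1,2.5), (10,G4,2.5), (13,G1,4), (14,G4,5), (15,G2,6), (17,G1,7), (20,G3,8), (21,G3,9.5), (21,G4,9.5), (22,G1,11.5), (22,G3,11.5), (23,G4,13), (25,G1,14), (26,G2,15), (27,G2,16)
Step 2: Sum ranks within each group.
R_1 = 39 (n_1 = 5)
R_2 = 37 (n_2 = 3)
R_3 = 29 (n_3 = 3)
R_4 = 31 (n_4 = 5)
Step 3: H = 12/(N(N+1)) * sum(R_i^2/n_i) - 3(N+1)
     = 12/(16*17) * (39^2/5 + 37^2/3 + 29^2/3 + 31^2/5) - 3*17
     = 0.044118 * 1233.07 - 51
     = 3.400000.
Step 4: Ties present; correction factor C = 1 - 18/(16^3 - 16) = 0.995588. Corrected H = 3.400000 / 0.995588 = 3.415066.
Step 5: Under H0, H ~ chi^2(3); p-value = 0.331946.
Step 6: alpha = 0.05. fail to reject H0.

H = 3.4151, df = 3, p = 0.331946, fail to reject H0.


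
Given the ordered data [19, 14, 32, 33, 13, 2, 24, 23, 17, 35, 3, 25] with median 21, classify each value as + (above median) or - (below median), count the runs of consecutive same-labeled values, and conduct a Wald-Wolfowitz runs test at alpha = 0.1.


Step 1: Compute median = 21; label A = above, B = below.
Labels in order: BBAABBAABABA  (n_A = 6, n_B = 6)
Step 2: Count runs R = 8.
Step 3: Under H0 (random ordering), E[R] = 2*n_A*n_B/(n_A+n_B) + 1 = 2*6*6/12 + 1 = 7.0000.
        Var[R] = 2*n_A*n_B*(2*n_A*n_B - n_A - n_B) / ((n_A+n_B)^2 * (n_A+n_B-1)) = 4320/1584 = 2.7273.
        SD[R] = 1.6514.
Step 4: Continuity-corrected z = (R - 0.5 - E[R]) / SD[R] = (8 - 0.5 - 7.0000) / 1.6514 = 0.3028.
Step 5: Two-sided p-value via normal approximation = 2*(1 - Phi(|z|)) = 0.762069.
Step 6: alpha = 0.1. fail to reject H0.

R = 8, z = 0.3028, p = 0.762069, fail to reject H0.


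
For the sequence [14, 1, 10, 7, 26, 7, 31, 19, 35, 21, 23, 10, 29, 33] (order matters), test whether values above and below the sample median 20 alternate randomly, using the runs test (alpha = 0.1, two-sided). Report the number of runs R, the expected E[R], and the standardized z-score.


Step 1: Compute median = 20; label A = above, B = below.
Labels in order: BBBBABABAAABAA  (n_A = 7, n_B = 7)
Step 2: Count runs R = 8.
Step 3: Under H0 (random ordering), E[R] = 2*n_A*n_B/(n_A+n_B) + 1 = 2*7*7/14 + 1 = 8.0000.
        Var[R] = 2*n_A*n_B*(2*n_A*n_B - n_A - n_B) / ((n_A+n_B)^2 * (n_A+n_B-1)) = 8232/2548 = 3.2308.
        SD[R] = 1.7974.
Step 4: R = E[R], so z = 0 with no continuity correction.
Step 5: Two-sided p-value via normal approximation = 2*(1 - Phi(|z|)) = 1.000000.
Step 6: alpha = 0.1. fail to reject H0.

R = 8, z = 0.0000, p = 1.000000, fail to reject H0.


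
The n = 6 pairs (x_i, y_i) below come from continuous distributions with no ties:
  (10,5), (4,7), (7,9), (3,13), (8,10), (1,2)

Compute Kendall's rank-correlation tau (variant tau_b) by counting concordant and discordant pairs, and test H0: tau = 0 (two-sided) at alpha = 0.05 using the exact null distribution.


Step 1: Enumerate the 15 unordered pairs (i,j) with i<j and classify each by sign(x_j-x_i) * sign(y_j-y_i).
  (1,2):dx=-6,dy=+2->D; (1,3):dx=-3,dy=+4->D; (1,4):dx=-7,dy=+8->D; (1,5):dx=-2,dy=+5->D
  (1,6):dx=-9,dy=-3->C; (2,3):dx=+3,dy=+2->C; (2,4):dx=-1,dy=+6->D; (2,5):dx=+4,dy=+3->C
  (2,6):dx=-3,dy=-5->C; (3,4):dx=-4,dy=+4->D; (3,5):dx=+1,dy=+1->C; (3,6):dx=-6,dy=-7->C
  (4,5):dx=+5,dy=-3->D; (4,6):dx=-2,dy=-11->C; (5,6):dx=-7,dy=-8->C
Step 2: C = 8, D = 7, total pairs = 15.
Step 3: tau = (C - D)/(n(n-1)/2) = (8 - 7)/15 = 0.066667.
Step 4: Exact two-sided p-value (enumerate n! = 720 permutations of y under H0): p = 1.000000.
Step 5: alpha = 0.05. fail to reject H0.

tau_b = 0.0667 (C=8, D=7), p = 1.000000, fail to reject H0.


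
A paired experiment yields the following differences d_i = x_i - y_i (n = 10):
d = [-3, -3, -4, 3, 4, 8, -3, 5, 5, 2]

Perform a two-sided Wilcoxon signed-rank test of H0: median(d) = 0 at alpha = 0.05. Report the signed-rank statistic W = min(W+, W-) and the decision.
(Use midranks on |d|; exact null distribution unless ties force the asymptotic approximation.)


Step 1: Drop any zero differences (none here) and take |d_i|.
|d| = [3, 3, 4, 3, 4, 8, 3, 5, 5, 2]
Step 2: Midrank |d_i| (ties get averaged ranks).
ranks: |3|->3.5, |3|->3.5, |4|->6.5, |3|->3.5, |4|->6.5, |8|->10, |3|->3.5, |5|->8.5, |5|->8.5, |2|->1
Step 3: Attach original signs; sum ranks with positive sign and with negative sign.
W+ = 3.5 + 6.5 + 10 + 8.5 + 8.5 + 1 = 38
W- = 3.5 + 3.5 + 6.5 + 3.5 = 17
(Check: W+ + W- = 55 should equal n(n+1)/2 = 55.)
Step 4: Test statistic W = min(W+, W-) = 17.
Step 5: Ties in |d|, so use the tie-corrected normal approximation.
        E[W] = n(n+1)/4 = 10*11/4 = 27.5.
        Tie groups: |d|=3 (t=4), |d|=4 (t=2), |d|=5 (t=2); sum(t^3 - t) = 72.
        Var[W] = n(n+1)(2n+1)/24 - sum(t^3-t)/48 = 2310/24 - 72/48 = 94.75.
        z = (W - E[W]) / sqrt(Var[W]) = (17 - 27.5) / 9.7340 = -1.0787.
        Two-sided p = 2*Phi(z) = 0.280723.
Step 6: alpha = 0.05. fail to reject H0.

W+ = 38, W- = 17, W = min = 17, p = 0.280723, fail to reject H0.


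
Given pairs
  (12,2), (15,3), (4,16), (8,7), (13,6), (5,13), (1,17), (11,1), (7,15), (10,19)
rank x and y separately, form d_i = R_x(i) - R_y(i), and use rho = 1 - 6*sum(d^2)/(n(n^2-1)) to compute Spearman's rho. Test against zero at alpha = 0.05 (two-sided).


Step 1: Rank x and y separately (midranks; no ties here).
rank(x): 12->8, 15->10, 4->2, 8->5, 13->9, 5->3, 1->1, 11->7, 7->4, 10->6
rank(y): 2->2, 3->3, 16->8, 7->5, 6->4, 13->6, 17->9, 1->1, 15->7, 19->10
Step 2: d_i = R_x(i) - R_y(i); compute d_i^2.
  (8-2)^2=36, (10-3)^2=49, (2-8)^2=36, (5-5)^2=0, (9-4)^2=25, (3-6)^2=9, (1-9)^2=64, (7-1)^2=36, (4-7)^2=9, (6-10)^2=16
sum(d^2) = 280.
Step 3: rho = 1 - 6*280 / (10*(10^2 - 1)) = 1 - 1680/990 = -0.696970.
Step 4: Under H0, t = rho * sqrt((n-2)/(1-rho^2)) = -2.7490 ~ t(8).
Step 5: Two-sided p-value from the t-distribution with 8 df = 0.025097.
Step 6: alpha = 0.05. reject H0.

rho = -0.6970, p = 0.025097, reject H0 at alpha = 0.05.


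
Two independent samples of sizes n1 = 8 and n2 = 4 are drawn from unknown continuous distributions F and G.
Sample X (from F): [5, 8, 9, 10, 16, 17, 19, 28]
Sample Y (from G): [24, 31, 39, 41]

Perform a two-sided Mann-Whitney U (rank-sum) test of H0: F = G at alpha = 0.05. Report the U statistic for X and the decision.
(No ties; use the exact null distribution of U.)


Step 1: Combine and sort all 12 observations; assign midranks.
sorted (value, group): (5,X), (8,X), (9,X), (10,X), (16,X), (17,X), (19,X), (24,Y), (28,X), (31,Y), (39,Y), (41,Y)
ranks: 5->1, 8->2, 9->3, 10->4, 16->5, 17->6, 19->7, 24->8, 28->9, 31->10, 39->11, 41->12
Step 2: Rank sum for X: R1 = 1 + 2 + 3 + 4 + 5 + 6 + 7 + 9 = 37.
Step 3: U_X = R1 - n1(n1+1)/2 = 37 - 8*9/2 = 37 - 36 = 1.
       U_Y = n1*n2 - U_X = 32 - 1 = 31.
Step 4: No ties, so the exact null distribution of U (based on enumerating the C(12,8) = 495 equally likely rank assignments) gives the two-sided p-value.
Step 5: p-value = 0.008081; compare to alpha = 0.05. reject H0.

U_X = 1, p = 0.008081, reject H0 at alpha = 0.05.


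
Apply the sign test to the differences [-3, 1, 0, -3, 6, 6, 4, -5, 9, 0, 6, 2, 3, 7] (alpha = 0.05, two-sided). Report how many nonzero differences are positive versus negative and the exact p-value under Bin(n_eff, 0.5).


Step 1: Discard zero differences. Original n = 14; n_eff = number of nonzero differences = 12.
Nonzero differences (with sign): -3, +1, -3, +6, +6, +4, -5, +9, +6, +2, +3, +7
Step 2: Count signs: positive = 9, negative = 3.
Step 3: Under H0: P(positive) = 0.5, so the number of positives S ~ Bin(12, 0.5).
Step 4: Two-sided exact p-value = sum of Bin(12,0.5) probabilities at or below the observed probability = 0.145996.
Step 5: alpha = 0.05. fail to reject H0.

n_eff = 12, pos = 9, neg = 3, p = 0.145996, fail to reject H0.


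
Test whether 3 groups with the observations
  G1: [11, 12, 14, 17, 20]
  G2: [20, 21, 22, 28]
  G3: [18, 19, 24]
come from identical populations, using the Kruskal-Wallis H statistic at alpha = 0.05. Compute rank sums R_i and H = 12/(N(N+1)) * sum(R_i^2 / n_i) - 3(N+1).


Step 1: Combine all N = 12 observations and assign midranks.
sorted (value, group, rank): (11,G1,1), (12,G1,2), (14,G1,3), (17,G1,4), (18,G3,5), (19,G3,6), (20,G1,7.5), (20,G2,7.5), (21,G2,9), (22,G2,10), (24,G3,11), (28,G2,12)
Step 2: Sum ranks within each group.
R_1 = 17.5 (n_1 = 5)
R_2 = 38.5 (n_2 = 4)
R_3 = 22 (n_3 = 3)
Step 3: H = 12/(N(N+1)) * sum(R_i^2/n_i) - 3(N+1)
     = 12/(12*13) * (17.5^2/5 + 38.5^2/4 + 22^2/3) - 3*13
     = 0.076923 * 593.146 - 39
     = 6.626603.
Step 4: Ties present; correction factor C = 1 - 6/(12^3 - 12) = 0.996503. Corrected H = 6.626603 / 0.996503 = 6.649854.
Step 5: Under H0, H ~ chi^2(2); p-value = 0.035975.
Step 6: alpha = 0.05. reject H0.

H = 6.6499, df = 2, p = 0.035975, reject H0.


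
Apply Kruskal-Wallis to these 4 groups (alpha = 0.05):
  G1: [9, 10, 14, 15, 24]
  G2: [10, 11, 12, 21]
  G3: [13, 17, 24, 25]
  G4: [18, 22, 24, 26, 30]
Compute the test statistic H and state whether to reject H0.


Step 1: Combine all N = 18 observations and assign midranks.
sorted (value, group, rank): (9,G1,1), (10,G1,2.5), (10,G2,2.5), (11,G2,4), (12,G2,5), (13,G3,6), (14,G1,7), (15,G1,8), (17,G3,9), (18,G4,10), (21,G2,11), (22,G4,12), (24,G1,14), (24,G3,14), (24,G4,14), (25,G3,16), (26,G4,17), (30,G4,18)
Step 2: Sum ranks within each group.
R_1 = 32.5 (n_1 = 5)
R_2 = 22.5 (n_2 = 4)
R_3 = 45 (n_3 = 4)
R_4 = 71 (n_4 = 5)
Step 3: H = 12/(N(N+1)) * sum(R_i^2/n_i) - 3(N+1)
     = 12/(18*19) * (32.5^2/5 + 22.5^2/4 + 45^2/4 + 71^2/5) - 3*19
     = 0.035088 * 1852.26 - 57
     = 7.991667.
Step 4: Ties present; correction factor C = 1 - 30/(18^3 - 18) = 0.994840. Corrected H = 7.991667 / 0.994840 = 8.033117.
Step 5: Under H0, H ~ chi^2(3); p-value = 0.045332.
Step 6: alpha = 0.05. reject H0.

H = 8.0331, df = 3, p = 0.045332, reject H0.


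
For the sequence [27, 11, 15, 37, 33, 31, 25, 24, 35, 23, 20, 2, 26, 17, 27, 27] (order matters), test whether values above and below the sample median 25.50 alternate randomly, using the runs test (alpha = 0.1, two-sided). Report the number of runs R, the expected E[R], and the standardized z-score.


Step 1: Compute median = 25.50; label A = above, B = below.
Labels in order: ABBAAABBABBBABAA  (n_A = 8, n_B = 8)
Step 2: Count runs R = 9.
Step 3: Under H0 (random ordering), E[R] = 2*n_A*n_B/(n_A+n_B) + 1 = 2*8*8/16 + 1 = 9.0000.
        Var[R] = 2*n_A*n_B*(2*n_A*n_B - n_A - n_B) / ((n_A+n_B)^2 * (n_A+n_B-1)) = 14336/3840 = 3.7333.
        SD[R] = 1.9322.
Step 4: R = E[R], so z = 0 with no continuity correction.
Step 5: Two-sided p-value via normal approximation = 2*(1 - Phi(|z|)) = 1.000000.
Step 6: alpha = 0.1. fail to reject H0.

R = 9, z = 0.0000, p = 1.000000, fail to reject H0.


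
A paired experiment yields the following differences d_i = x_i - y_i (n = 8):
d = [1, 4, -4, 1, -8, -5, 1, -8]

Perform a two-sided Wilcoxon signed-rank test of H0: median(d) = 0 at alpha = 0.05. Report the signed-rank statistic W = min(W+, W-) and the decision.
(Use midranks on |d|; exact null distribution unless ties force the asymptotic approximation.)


Step 1: Drop any zero differences (none here) and take |d_i|.
|d| = [1, 4, 4, 1, 8, 5, 1, 8]
Step 2: Midrank |d_i| (ties get averaged ranks).
ranks: |1|->2, |4|->4.5, |4|->4.5, |1|->2, |8|->7.5, |5|->6, |1|->2, |8|->7.5
Step 3: Attach original signs; sum ranks with positive sign and with negative sign.
W+ = 2 + 4.5 + 2 + 2 = 10.5
W- = 4.5 + 7.5 + 6 + 7.5 = 25.5
(Check: W+ + W- = 36 should equal n(n+1)/2 = 36.)
Step 4: Test statistic W = min(W+, W-) = 10.5.
Step 5: Ties in |d|, so use the tie-corrected normal approximation.
        E[W] = n(n+1)/4 = 8*9/4 = 18.
        Tie groups: |d|=1 (t=3), |d|=4 (t=2), |d|=8 (t=2); sum(t^3 - t) = 36.
        Var[W] = n(n+1)(2n+1)/24 - sum(t^3-t)/48 = 1224/24 - 36/48 = 50.25.
        z = (W - E[W]) / sqrt(Var[W]) = (10.5 - 18) / 7.0887 = -1.0580.
        Two-sided p = 2*Phi(z) = 0.290047.
Step 6: alpha = 0.05. fail to reject H0.

W+ = 10.5, W- = 25.5, W = min = 10.5, p = 0.290047, fail to reject H0.


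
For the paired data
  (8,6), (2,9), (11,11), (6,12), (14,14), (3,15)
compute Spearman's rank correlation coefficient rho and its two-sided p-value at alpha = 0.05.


Step 1: Rank x and y separately (midranks; no ties here).
rank(x): 8->4, 2->1, 11->5, 6->3, 14->6, 3->2
rank(y): 6->1, 9->2, 11->3, 12->4, 14->5, 15->6
Step 2: d_i = R_x(i) - R_y(i); compute d_i^2.
  (4-1)^2=9, (1-2)^2=1, (5-3)^2=4, (3-4)^2=1, (6-5)^2=1, (2-6)^2=16
sum(d^2) = 32.
Step 3: rho = 1 - 6*32 / (6*(6^2 - 1)) = 1 - 192/210 = 0.085714.
Step 4: Under H0, t = rho * sqrt((n-2)/(1-rho^2)) = 0.1721 ~ t(4).
Step 5: Two-sided p-value from the t-distribution with 4 df = 0.871743.
Step 6: alpha = 0.05. fail to reject H0.

rho = 0.0857, p = 0.871743, fail to reject H0 at alpha = 0.05.


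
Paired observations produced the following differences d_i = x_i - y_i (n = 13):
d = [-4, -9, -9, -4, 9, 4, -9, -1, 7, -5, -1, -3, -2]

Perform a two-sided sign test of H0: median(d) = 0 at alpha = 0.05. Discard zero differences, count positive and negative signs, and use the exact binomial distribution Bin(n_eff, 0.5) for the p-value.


Step 1: Discard zero differences. Original n = 13; n_eff = number of nonzero differences = 13.
Nonzero differences (with sign): -4, -9, -9, -4, +9, +4, -9, -1, +7, -5, -1, -3, -2
Step 2: Count signs: positive = 3, negative = 10.
Step 3: Under H0: P(positive) = 0.5, so the number of positives S ~ Bin(13, 0.5).
Step 4: Two-sided exact p-value = sum of Bin(13,0.5) probabilities at or below the observed probability = 0.092285.
Step 5: alpha = 0.05. fail to reject H0.

n_eff = 13, pos = 3, neg = 10, p = 0.092285, fail to reject H0.


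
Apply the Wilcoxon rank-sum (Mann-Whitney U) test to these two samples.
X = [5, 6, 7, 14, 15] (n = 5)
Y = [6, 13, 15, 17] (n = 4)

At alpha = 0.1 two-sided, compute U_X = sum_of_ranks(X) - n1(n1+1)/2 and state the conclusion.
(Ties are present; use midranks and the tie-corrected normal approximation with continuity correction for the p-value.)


Step 1: Combine and sort all 9 observations; assign midranks.
sorted (value, group): (5,X), (6,X), (6,Y), (7,X), (13,Y), (14,X), (15,X), (15,Y), (17,Y)
ranks: 5->1, 6->2.5, 6->2.5, 7->4, 13->5, 14->6, 15->7.5, 15->7.5, 17->9
Step 2: Rank sum for X: R1 = 1 + 2.5 + 4 + 6 + 7.5 = 21.
Step 3: U_X = R1 - n1(n1+1)/2 = 21 - 5*6/2 = 21 - 15 = 6.
       U_Y = n1*n2 - U_X = 20 - 6 = 14.
Step 4: Ties are present, so use the tie-corrected normal approximation (with continuity correction) for the p-value.
Step 5: p-value = 0.387282; compare to alpha = 0.1. fail to reject H0.

U_X = 6, p = 0.387282, fail to reject H0 at alpha = 0.1.


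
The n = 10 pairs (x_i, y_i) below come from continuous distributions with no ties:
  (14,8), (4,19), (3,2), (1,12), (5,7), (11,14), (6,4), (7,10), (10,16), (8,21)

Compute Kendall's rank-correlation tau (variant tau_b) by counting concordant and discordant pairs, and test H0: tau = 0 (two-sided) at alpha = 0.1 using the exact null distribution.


Step 1: Enumerate the 45 unordered pairs (i,j) with i<j and classify each by sign(x_j-x_i) * sign(y_j-y_i).
  (1,2):dx=-10,dy=+11->D; (1,3):dx=-11,dy=-6->C; (1,4):dx=-13,dy=+4->D; (1,5):dx=-9,dy=-1->C
  (1,6):dx=-3,dy=+6->D; (1,7):dx=-8,dy=-4->C; (1,8):dx=-7,dy=+2->D; (1,9):dx=-4,dy=+8->D
  (1,10):dx=-6,dy=+13->D; (2,3):dx=-1,dy=-17->C; (2,4):dx=-3,dy=-7->C; (2,5):dx=+1,dy=-12->D
  (2,6):dx=+7,dy=-5->D; (2,7):dx=+2,dy=-15->D; (2,8):dx=+3,dy=-9->D; (2,9):dx=+6,dy=-3->D
  (2,10):dx=+4,dy=+2->C; (3,4):dx=-2,dy=+10->D; (3,5):dx=+2,dy=+5->C; (3,6):dx=+8,dy=+12->C
  (3,7):dx=+3,dy=+2->C; (3,8):dx=+4,dy=+8->C; (3,9):dx=+7,dy=+14->C; (3,10):dx=+5,dy=+19->C
  (4,5):dx=+4,dy=-5->D; (4,6):dx=+10,dy=+2->C; (4,7):dx=+5,dy=-8->D; (4,8):dx=+6,dy=-2->D
  (4,9):dx=+9,dy=+4->C; (4,10):dx=+7,dy=+9->C; (5,6):dx=+6,dy=+7->C; (5,7):dx=+1,dy=-3->D
  (5,8):dx=+2,dy=+3->C; (5,9):dx=+5,dy=+9->C; (5,10):dx=+3,dy=+14->C; (6,7):dx=-5,dy=-10->C
  (6,8):dx=-4,dy=-4->C; (6,9):dx=-1,dy=+2->D; (6,10):dx=-3,dy=+7->D; (7,8):dx=+1,dy=+6->C
  (7,9):dx=+4,dy=+12->C; (7,10):dx=+2,dy=+17->C; (8,9):dx=+3,dy=+6->C; (8,10):dx=+1,dy=+11->C
  (9,10):dx=-2,dy=+5->D
Step 2: C = 26, D = 19, total pairs = 45.
Step 3: tau = (C - D)/(n(n-1)/2) = (26 - 19)/45 = 0.155556.
Step 4: Exact two-sided p-value (enumerate n! = 3628800 permutations of y under H0): p = 0.600654.
Step 5: alpha = 0.1. fail to reject H0.

tau_b = 0.1556 (C=26, D=19), p = 0.600654, fail to reject H0.


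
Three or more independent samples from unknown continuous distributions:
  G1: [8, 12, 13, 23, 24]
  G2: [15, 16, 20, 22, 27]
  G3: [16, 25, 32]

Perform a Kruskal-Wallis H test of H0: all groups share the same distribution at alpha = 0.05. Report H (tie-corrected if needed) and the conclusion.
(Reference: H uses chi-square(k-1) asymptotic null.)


Step 1: Combine all N = 13 observations and assign midranks.
sorted (value, group, rank): (8,G1,1), (12,G1,2), (13,G1,3), (15,G2,4), (16,G2,5.5), (16,G3,5.5), (20,G2,7), (22,G2,8), (23,G1,9), (24,G1,10), (25,G3,11), (27,G2,12), (32,G3,13)
Step 2: Sum ranks within each group.
R_1 = 25 (n_1 = 5)
R_2 = 36.5 (n_2 = 5)
R_3 = 29.5 (n_3 = 3)
Step 3: H = 12/(N(N+1)) * sum(R_i^2/n_i) - 3(N+1)
     = 12/(13*14) * (25^2/5 + 36.5^2/5 + 29.5^2/3) - 3*14
     = 0.065934 * 681.533 - 42
     = 2.936264.
Step 4: Ties present; correction factor C = 1 - 6/(13^3 - 13) = 0.997253. Corrected H = 2.936264 / 0.997253 = 2.944353.
Step 5: Under H0, H ~ chi^2(2); p-value = 0.229426.
Step 6: alpha = 0.05. fail to reject H0.

H = 2.9444, df = 2, p = 0.229426, fail to reject H0.


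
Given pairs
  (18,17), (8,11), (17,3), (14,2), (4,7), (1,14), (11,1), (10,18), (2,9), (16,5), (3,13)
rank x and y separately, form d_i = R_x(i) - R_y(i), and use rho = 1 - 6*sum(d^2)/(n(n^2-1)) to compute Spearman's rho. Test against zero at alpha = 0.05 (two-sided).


Step 1: Rank x and y separately (midranks; no ties here).
rank(x): 18->11, 8->5, 17->10, 14->8, 4->4, 1->1, 11->7, 10->6, 2->2, 16->9, 3->3
rank(y): 17->10, 11->7, 3->3, 2->2, 7->5, 14->9, 1->1, 18->11, 9->6, 5->4, 13->8
Step 2: d_i = R_x(i) - R_y(i); compute d_i^2.
  (11-10)^2=1, (5-7)^2=4, (10-3)^2=49, (8-2)^2=36, (4-5)^2=1, (1-9)^2=64, (7-1)^2=36, (6-11)^2=25, (2-6)^2=16, (9-4)^2=25, (3-8)^2=25
sum(d^2) = 282.
Step 3: rho = 1 - 6*282 / (11*(11^2 - 1)) = 1 - 1692/1320 = -0.281818.
Step 4: Under H0, t = rho * sqrt((n-2)/(1-rho^2)) = -0.8812 ~ t(9).
Step 5: Two-sided p-value from the t-distribution with 9 df = 0.401145.
Step 6: alpha = 0.05. fail to reject H0.

rho = -0.2818, p = 0.401145, fail to reject H0 at alpha = 0.05.


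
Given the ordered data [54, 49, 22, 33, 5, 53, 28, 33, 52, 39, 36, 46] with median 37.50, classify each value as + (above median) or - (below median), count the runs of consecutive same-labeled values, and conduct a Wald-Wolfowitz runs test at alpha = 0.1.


Step 1: Compute median = 37.50; label A = above, B = below.
Labels in order: AABBBABBAABA  (n_A = 6, n_B = 6)
Step 2: Count runs R = 7.
Step 3: Under H0 (random ordering), E[R] = 2*n_A*n_B/(n_A+n_B) + 1 = 2*6*6/12 + 1 = 7.0000.
        Var[R] = 2*n_A*n_B*(2*n_A*n_B - n_A - n_B) / ((n_A+n_B)^2 * (n_A+n_B-1)) = 4320/1584 = 2.7273.
        SD[R] = 1.6514.
Step 4: R = E[R], so z = 0 with no continuity correction.
Step 5: Two-sided p-value via normal approximation = 2*(1 - Phi(|z|)) = 1.000000.
Step 6: alpha = 0.1. fail to reject H0.

R = 7, z = 0.0000, p = 1.000000, fail to reject H0.


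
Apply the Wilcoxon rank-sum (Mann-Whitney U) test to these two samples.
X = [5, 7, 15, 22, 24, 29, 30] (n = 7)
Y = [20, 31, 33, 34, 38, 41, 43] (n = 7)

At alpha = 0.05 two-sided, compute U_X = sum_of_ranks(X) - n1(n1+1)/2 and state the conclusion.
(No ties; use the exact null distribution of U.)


Step 1: Combine and sort all 14 observations; assign midranks.
sorted (value, group): (5,X), (7,X), (15,X), (20,Y), (22,X), (24,X), (29,X), (30,X), (31,Y), (33,Y), (34,Y), (38,Y), (41,Y), (43,Y)
ranks: 5->1, 7->2, 15->3, 20->4, 22->5, 24->6, 29->7, 30->8, 31->9, 33->10, 34->11, 38->12, 41->13, 43->14
Step 2: Rank sum for X: R1 = 1 + 2 + 3 + 5 + 6 + 7 + 8 = 32.
Step 3: U_X = R1 - n1(n1+1)/2 = 32 - 7*8/2 = 32 - 28 = 4.
       U_Y = n1*n2 - U_X = 49 - 4 = 45.
Step 4: No ties, so the exact null distribution of U (based on enumerating the C(14,7) = 3432 equally likely rank assignments) gives the two-sided p-value.
Step 5: p-value = 0.006993; compare to alpha = 0.05. reject H0.

U_X = 4, p = 0.006993, reject H0 at alpha = 0.05.


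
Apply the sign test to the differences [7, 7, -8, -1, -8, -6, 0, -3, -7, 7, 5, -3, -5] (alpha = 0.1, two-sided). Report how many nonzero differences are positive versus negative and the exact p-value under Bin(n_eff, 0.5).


Step 1: Discard zero differences. Original n = 13; n_eff = number of nonzero differences = 12.
Nonzero differences (with sign): +7, +7, -8, -1, -8, -6, -3, -7, +7, +5, -3, -5
Step 2: Count signs: positive = 4, negative = 8.
Step 3: Under H0: P(positive) = 0.5, so the number of positives S ~ Bin(12, 0.5).
Step 4: Two-sided exact p-value = sum of Bin(12,0.5) probabilities at or below the observed probability = 0.387695.
Step 5: alpha = 0.1. fail to reject H0.

n_eff = 12, pos = 4, neg = 8, p = 0.387695, fail to reject H0.


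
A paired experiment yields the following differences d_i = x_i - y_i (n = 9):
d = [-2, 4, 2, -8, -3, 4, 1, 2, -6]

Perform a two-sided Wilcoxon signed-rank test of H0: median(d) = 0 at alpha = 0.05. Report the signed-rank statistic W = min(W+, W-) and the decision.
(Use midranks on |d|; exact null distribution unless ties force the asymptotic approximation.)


Step 1: Drop any zero differences (none here) and take |d_i|.
|d| = [2, 4, 2, 8, 3, 4, 1, 2, 6]
Step 2: Midrank |d_i| (ties get averaged ranks).
ranks: |2|->3, |4|->6.5, |2|->3, |8|->9, |3|->5, |4|->6.5, |1|->1, |2|->3, |6|->8
Step 3: Attach original signs; sum ranks with positive sign and with negative sign.
W+ = 6.5 + 3 + 6.5 + 1 + 3 = 20
W- = 3 + 9 + 5 + 8 = 25
(Check: W+ + W- = 45 should equal n(n+1)/2 = 45.)
Step 4: Test statistic W = min(W+, W-) = 20.
Step 5: Ties in |d|, so use the tie-corrected normal approximation.
        E[W] = n(n+1)/4 = 9*10/4 = 22.5.
        Tie groups: |d|=2 (t=3), |d|=4 (t=2); sum(t^3 - t) = 30.
        Var[W] = n(n+1)(2n+1)/24 - sum(t^3-t)/48 = 1710/24 - 30/48 = 70.625.
        z = (W - E[W]) / sqrt(Var[W]) = (20 - 22.5) / 8.4039 = -0.2975.
        Two-sided p = 2*Phi(z) = 0.766099.
Step 6: alpha = 0.05. fail to reject H0.

W+ = 20, W- = 25, W = min = 20, p = 0.766099, fail to reject H0.


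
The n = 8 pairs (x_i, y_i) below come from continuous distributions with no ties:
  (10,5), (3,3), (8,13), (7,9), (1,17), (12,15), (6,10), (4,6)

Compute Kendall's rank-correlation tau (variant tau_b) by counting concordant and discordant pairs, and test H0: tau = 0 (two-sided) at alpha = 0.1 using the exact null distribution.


Step 1: Enumerate the 28 unordered pairs (i,j) with i<j and classify each by sign(x_j-x_i) * sign(y_j-y_i).
  (1,2):dx=-7,dy=-2->C; (1,3):dx=-2,dy=+8->D; (1,4):dx=-3,dy=+4->D; (1,5):dx=-9,dy=+12->D
  (1,6):dx=+2,dy=+10->C; (1,7):dx=-4,dy=+5->D; (1,8):dx=-6,dy=+1->D; (2,3):dx=+5,dy=+10->C
  (2,4):dx=+4,dy=+6->C; (2,5):dx=-2,dy=+14->D; (2,6):dx=+9,dy=+12->C; (2,7):dx=+3,dy=+7->C
  (2,8):dx=+1,dy=+3->C; (3,4):dx=-1,dy=-4->C; (3,5):dx=-7,dy=+4->D; (3,6):dx=+4,dy=+2->C
  (3,7):dx=-2,dy=-3->C; (3,8):dx=-4,dy=-7->C; (4,5):dx=-6,dy=+8->D; (4,6):dx=+5,dy=+6->C
  (4,7):dx=-1,dy=+1->D; (4,8):dx=-3,dy=-3->C; (5,6):dx=+11,dy=-2->D; (5,7):dx=+5,dy=-7->D
  (5,8):dx=+3,dy=-11->D; (6,7):dx=-6,dy=-5->C; (6,8):dx=-8,dy=-9->C; (7,8):dx=-2,dy=-4->C
Step 2: C = 16, D = 12, total pairs = 28.
Step 3: tau = (C - D)/(n(n-1)/2) = (16 - 12)/28 = 0.142857.
Step 4: Exact two-sided p-value (enumerate n! = 40320 permutations of y under H0): p = 0.719544.
Step 5: alpha = 0.1. fail to reject H0.

tau_b = 0.1429 (C=16, D=12), p = 0.719544, fail to reject H0.


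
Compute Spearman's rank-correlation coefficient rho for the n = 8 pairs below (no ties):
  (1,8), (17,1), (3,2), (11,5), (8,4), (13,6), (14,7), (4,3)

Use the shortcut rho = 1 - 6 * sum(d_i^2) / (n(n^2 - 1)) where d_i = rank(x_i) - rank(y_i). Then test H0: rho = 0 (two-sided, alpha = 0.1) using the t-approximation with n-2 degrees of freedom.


Step 1: Rank x and y separately (midranks; no ties here).
rank(x): 1->1, 17->8, 3->2, 11->5, 8->4, 13->6, 14->7, 4->3
rank(y): 8->8, 1->1, 2->2, 5->5, 4->4, 6->6, 7->7, 3->3
Step 2: d_i = R_x(i) - R_y(i); compute d_i^2.
  (1-8)^2=49, (8-1)^2=49, (2-2)^2=0, (5-5)^2=0, (4-4)^2=0, (6-6)^2=0, (7-7)^2=0, (3-3)^2=0
sum(d^2) = 98.
Step 3: rho = 1 - 6*98 / (8*(8^2 - 1)) = 1 - 588/504 = -0.166667.
Step 4: Under H0, t = rho * sqrt((n-2)/(1-rho^2)) = -0.4140 ~ t(6).
Step 5: Two-sided p-value from the t-distribution with 6 df = 0.693239.
Step 6: alpha = 0.1. fail to reject H0.

rho = -0.1667, p = 0.693239, fail to reject H0 at alpha = 0.1.


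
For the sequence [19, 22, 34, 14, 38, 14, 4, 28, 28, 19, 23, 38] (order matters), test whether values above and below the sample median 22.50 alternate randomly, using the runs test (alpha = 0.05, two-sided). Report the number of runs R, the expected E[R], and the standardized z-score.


Step 1: Compute median = 22.50; label A = above, B = below.
Labels in order: BBABABBAABAA  (n_A = 6, n_B = 6)
Step 2: Count runs R = 8.
Step 3: Under H0 (random ordering), E[R] = 2*n_A*n_B/(n_A+n_B) + 1 = 2*6*6/12 + 1 = 7.0000.
        Var[R] = 2*n_A*n_B*(2*n_A*n_B - n_A - n_B) / ((n_A+n_B)^2 * (n_A+n_B-1)) = 4320/1584 = 2.7273.
        SD[R] = 1.6514.
Step 4: Continuity-corrected z = (R - 0.5 - E[R]) / SD[R] = (8 - 0.5 - 7.0000) / 1.6514 = 0.3028.
Step 5: Two-sided p-value via normal approximation = 2*(1 - Phi(|z|)) = 0.762069.
Step 6: alpha = 0.05. fail to reject H0.

R = 8, z = 0.3028, p = 0.762069, fail to reject H0.


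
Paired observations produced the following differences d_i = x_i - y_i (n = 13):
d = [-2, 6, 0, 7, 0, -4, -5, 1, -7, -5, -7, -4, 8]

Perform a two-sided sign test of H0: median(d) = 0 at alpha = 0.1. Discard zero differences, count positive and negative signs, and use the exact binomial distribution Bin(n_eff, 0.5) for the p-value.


Step 1: Discard zero differences. Original n = 13; n_eff = number of nonzero differences = 11.
Nonzero differences (with sign): -2, +6, +7, -4, -5, +1, -7, -5, -7, -4, +8
Step 2: Count signs: positive = 4, negative = 7.
Step 3: Under H0: P(positive) = 0.5, so the number of positives S ~ Bin(11, 0.5).
Step 4: Two-sided exact p-value = sum of Bin(11,0.5) probabilities at or below the observed probability = 0.548828.
Step 5: alpha = 0.1. fail to reject H0.

n_eff = 11, pos = 4, neg = 7, p = 0.548828, fail to reject H0.


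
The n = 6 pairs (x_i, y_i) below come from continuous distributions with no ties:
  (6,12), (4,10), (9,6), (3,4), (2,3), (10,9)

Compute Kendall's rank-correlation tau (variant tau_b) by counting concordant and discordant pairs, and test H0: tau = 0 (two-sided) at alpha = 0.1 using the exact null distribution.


Step 1: Enumerate the 15 unordered pairs (i,j) with i<j and classify each by sign(x_j-x_i) * sign(y_j-y_i).
  (1,2):dx=-2,dy=-2->C; (1,3):dx=+3,dy=-6->D; (1,4):dx=-3,dy=-8->C; (1,5):dx=-4,dy=-9->C
  (1,6):dx=+4,dy=-3->D; (2,3):dx=+5,dy=-4->D; (2,4):dx=-1,dy=-6->C; (2,5):dx=-2,dy=-7->C
  (2,6):dx=+6,dy=-1->D; (3,4):dx=-6,dy=-2->C; (3,5):dx=-7,dy=-3->C; (3,6):dx=+1,dy=+3->C
  (4,5):dx=-1,dy=-1->C; (4,6):dx=+7,dy=+5->C; (5,6):dx=+8,dy=+6->C
Step 2: C = 11, D = 4, total pairs = 15.
Step 3: tau = (C - D)/(n(n-1)/2) = (11 - 4)/15 = 0.466667.
Step 4: Exact two-sided p-value (enumerate n! = 720 permutations of y under H0): p = 0.272222.
Step 5: alpha = 0.1. fail to reject H0.

tau_b = 0.4667 (C=11, D=4), p = 0.272222, fail to reject H0.


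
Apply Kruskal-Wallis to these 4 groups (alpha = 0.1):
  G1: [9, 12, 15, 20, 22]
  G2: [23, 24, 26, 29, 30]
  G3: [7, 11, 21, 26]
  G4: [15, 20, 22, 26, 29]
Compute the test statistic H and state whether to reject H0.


Step 1: Combine all N = 19 observations and assign midranks.
sorted (value, group, rank): (7,G3,1), (9,G1,2), (11,G3,3), (12,G1,4), (15,G1,5.5), (15,G4,5.5), (20,G1,7.5), (20,G4,7.5), (21,G3,9), (22,G1,10.5), (22,G4,10.5), (23,G2,12), (24,G2,13), (26,G2,15), (26,G3,15), (26,G4,15), (29,G2,17.5), (29,G4,17.5), (30,G2,19)
Step 2: Sum ranks within each group.
R_1 = 29.5 (n_1 = 5)
R_2 = 76.5 (n_2 = 5)
R_3 = 28 (n_3 = 4)
R_4 = 56 (n_4 = 5)
Step 3: H = 12/(N(N+1)) * sum(R_i^2/n_i) - 3(N+1)
     = 12/(19*20) * (29.5^2/5 + 76.5^2/5 + 28^2/4 + 56^2/5) - 3*20
     = 0.031579 * 2167.7 - 60
     = 8.453684.
Step 4: Ties present; correction factor C = 1 - 48/(19^3 - 19) = 0.992982. Corrected H = 8.453684 / 0.992982 = 8.513428.
Step 5: Under H0, H ~ chi^2(3); p-value = 0.036511.
Step 6: alpha = 0.1. reject H0.

H = 8.5134, df = 3, p = 0.036511, reject H0.


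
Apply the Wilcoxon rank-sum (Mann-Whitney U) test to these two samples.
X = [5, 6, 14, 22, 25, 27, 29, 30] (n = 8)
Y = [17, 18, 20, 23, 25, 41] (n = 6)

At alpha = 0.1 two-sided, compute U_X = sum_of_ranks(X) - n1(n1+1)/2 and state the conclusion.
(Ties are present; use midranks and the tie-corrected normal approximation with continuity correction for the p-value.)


Step 1: Combine and sort all 14 observations; assign midranks.
sorted (value, group): (5,X), (6,X), (14,X), (17,Y), (18,Y), (20,Y), (22,X), (23,Y), (25,X), (25,Y), (27,X), (29,X), (30,X), (41,Y)
ranks: 5->1, 6->2, 14->3, 17->4, 18->5, 20->6, 22->7, 23->8, 25->9.5, 25->9.5, 27->11, 29->12, 30->13, 41->14
Step 2: Rank sum for X: R1 = 1 + 2 + 3 + 7 + 9.5 + 11 + 12 + 13 = 58.5.
Step 3: U_X = R1 - n1(n1+1)/2 = 58.5 - 8*9/2 = 58.5 - 36 = 22.5.
       U_Y = n1*n2 - U_X = 48 - 22.5 = 25.5.
Step 4: Ties are present, so use the tie-corrected normal approximation (with continuity correction) for the p-value.
Step 5: p-value = 0.897167; compare to alpha = 0.1. fail to reject H0.

U_X = 22.5, p = 0.897167, fail to reject H0 at alpha = 0.1.


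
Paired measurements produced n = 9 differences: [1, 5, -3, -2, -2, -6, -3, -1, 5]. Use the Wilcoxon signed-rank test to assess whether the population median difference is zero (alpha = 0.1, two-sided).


Step 1: Drop any zero differences (none here) and take |d_i|.
|d| = [1, 5, 3, 2, 2, 6, 3, 1, 5]
Step 2: Midrank |d_i| (ties get averaged ranks).
ranks: |1|->1.5, |5|->7.5, |3|->5.5, |2|->3.5, |2|->3.5, |6|->9, |3|->5.5, |1|->1.5, |5|->7.5
Step 3: Attach original signs; sum ranks with positive sign and with negative sign.
W+ = 1.5 + 7.5 + 7.5 = 16.5
W- = 5.5 + 3.5 + 3.5 + 9 + 5.5 + 1.5 = 28.5
(Check: W+ + W- = 45 should equal n(n+1)/2 = 45.)
Step 4: Test statistic W = min(W+, W-) = 16.5.
Step 5: Ties in |d|, so use the tie-corrected normal approximation.
        E[W] = n(n+1)/4 = 9*10/4 = 22.5.
        Tie groups: |d|=1 (t=2), |d|=2 (t=2), |d|=3 (t=2), |d|=5 (t=2); sum(t^3 - t) = 24.
        Var[W] = n(n+1)(2n+1)/24 - sum(t^3-t)/48 = 1710/24 - 24/48 = 70.75.
        z = (W - E[W]) / sqrt(Var[W]) = (16.5 - 22.5) / 8.4113 = -0.7133.
        Two-sided p = 2*Phi(z) = 0.475644.
Step 6: alpha = 0.1. fail to reject H0.

W+ = 16.5, W- = 28.5, W = min = 16.5, p = 0.475644, fail to reject H0.


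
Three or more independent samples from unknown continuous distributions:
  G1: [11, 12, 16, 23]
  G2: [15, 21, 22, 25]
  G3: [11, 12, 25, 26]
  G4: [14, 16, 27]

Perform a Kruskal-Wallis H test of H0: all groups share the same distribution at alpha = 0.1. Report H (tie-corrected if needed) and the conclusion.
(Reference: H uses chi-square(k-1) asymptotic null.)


Step 1: Combine all N = 15 observations and assign midranks.
sorted (value, group, rank): (11,G1,1.5), (11,G3,1.5), (12,G1,3.5), (12,G3,3.5), (14,G4,5), (15,G2,6), (16,G1,7.5), (16,G4,7.5), (21,G2,9), (22,G2,10), (23,G1,11), (25,G2,12.5), (25,G3,12.5), (26,G3,14), (27,G4,15)
Step 2: Sum ranks within each group.
R_1 = 23.5 (n_1 = 4)
R_2 = 37.5 (n_2 = 4)
R_3 = 31.5 (n_3 = 4)
R_4 = 27.5 (n_4 = 3)
Step 3: H = 12/(N(N+1)) * sum(R_i^2/n_i) - 3(N+1)
     = 12/(15*16) * (23.5^2/4 + 37.5^2/4 + 31.5^2/4 + 27.5^2/3) - 3*16
     = 0.050000 * 989.771 - 48
     = 1.488542.
Step 4: Ties present; correction factor C = 1 - 24/(15^3 - 15) = 0.992857. Corrected H = 1.488542 / 0.992857 = 1.499251.
Step 5: Under H0, H ~ chi^2(3); p-value = 0.682443.
Step 6: alpha = 0.1. fail to reject H0.

H = 1.4993, df = 3, p = 0.682443, fail to reject H0.


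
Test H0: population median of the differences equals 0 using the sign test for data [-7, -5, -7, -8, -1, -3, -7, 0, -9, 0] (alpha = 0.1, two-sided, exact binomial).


Step 1: Discard zero differences. Original n = 10; n_eff = number of nonzero differences = 8.
Nonzero differences (with sign): -7, -5, -7, -8, -1, -3, -7, -9
Step 2: Count signs: positive = 0, negative = 8.
Step 3: Under H0: P(positive) = 0.5, so the number of positives S ~ Bin(8, 0.5).
Step 4: Two-sided exact p-value = sum of Bin(8,0.5) probabilities at or below the observed probability = 0.007812.
Step 5: alpha = 0.1. reject H0.

n_eff = 8, pos = 0, neg = 8, p = 0.007812, reject H0.


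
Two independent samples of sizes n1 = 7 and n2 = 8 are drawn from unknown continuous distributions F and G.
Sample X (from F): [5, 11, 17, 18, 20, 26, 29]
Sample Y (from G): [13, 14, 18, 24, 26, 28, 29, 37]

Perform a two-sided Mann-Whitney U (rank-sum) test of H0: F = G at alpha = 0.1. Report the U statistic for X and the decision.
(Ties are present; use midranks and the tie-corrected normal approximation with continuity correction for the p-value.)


Step 1: Combine and sort all 15 observations; assign midranks.
sorted (value, group): (5,X), (11,X), (13,Y), (14,Y), (17,X), (18,X), (18,Y), (20,X), (24,Y), (26,X), (26,Y), (28,Y), (29,X), (29,Y), (37,Y)
ranks: 5->1, 11->2, 13->3, 14->4, 17->5, 18->6.5, 18->6.5, 20->8, 24->9, 26->10.5, 26->10.5, 28->12, 29->13.5, 29->13.5, 37->15
Step 2: Rank sum for X: R1 = 1 + 2 + 5 + 6.5 + 8 + 10.5 + 13.5 = 46.5.
Step 3: U_X = R1 - n1(n1+1)/2 = 46.5 - 7*8/2 = 46.5 - 28 = 18.5.
       U_Y = n1*n2 - U_X = 56 - 18.5 = 37.5.
Step 4: Ties are present, so use the tie-corrected normal approximation (with continuity correction) for the p-value.
Step 5: p-value = 0.296324; compare to alpha = 0.1. fail to reject H0.

U_X = 18.5, p = 0.296324, fail to reject H0 at alpha = 0.1.


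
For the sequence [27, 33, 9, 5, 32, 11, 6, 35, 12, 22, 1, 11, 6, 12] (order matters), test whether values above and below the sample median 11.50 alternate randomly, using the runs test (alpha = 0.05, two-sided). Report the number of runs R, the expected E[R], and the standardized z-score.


Step 1: Compute median = 11.50; label A = above, B = below.
Labels in order: AABBABBAAABBBA  (n_A = 7, n_B = 7)
Step 2: Count runs R = 7.
Step 3: Under H0 (random ordering), E[R] = 2*n_A*n_B/(n_A+n_B) + 1 = 2*7*7/14 + 1 = 8.0000.
        Var[R] = 2*n_A*n_B*(2*n_A*n_B - n_A - n_B) / ((n_A+n_B)^2 * (n_A+n_B-1)) = 8232/2548 = 3.2308.
        SD[R] = 1.7974.
Step 4: Continuity-corrected z = (R + 0.5 - E[R]) / SD[R] = (7 + 0.5 - 8.0000) / 1.7974 = -0.2782.
Step 5: Two-sided p-value via normal approximation = 2*(1 - Phi(|z|)) = 0.780879.
Step 6: alpha = 0.05. fail to reject H0.

R = 7, z = -0.2782, p = 0.780879, fail to reject H0.


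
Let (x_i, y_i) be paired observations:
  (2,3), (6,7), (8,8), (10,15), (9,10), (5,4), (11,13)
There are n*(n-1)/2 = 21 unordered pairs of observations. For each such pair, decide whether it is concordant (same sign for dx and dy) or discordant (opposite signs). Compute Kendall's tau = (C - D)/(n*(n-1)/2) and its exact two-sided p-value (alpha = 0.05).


Step 1: Enumerate the 21 unordered pairs (i,j) with i<j and classify each by sign(x_j-x_i) * sign(y_j-y_i).
  (1,2):dx=+4,dy=+4->C; (1,3):dx=+6,dy=+5->C; (1,4):dx=+8,dy=+12->C; (1,5):dx=+7,dy=+7->C
  (1,6):dx=+3,dy=+1->C; (1,7):dx=+9,dy=+10->C; (2,3):dx=+2,dy=+1->C; (2,4):dx=+4,dy=+8->C
  (2,5):dx=+3,dy=+3->C; (2,6):dx=-1,dy=-3->C; (2,7):dx=+5,dy=+6->C; (3,4):dx=+2,dy=+7->C
  (3,5):dx=+1,dy=+2->C; (3,6):dx=-3,dy=-4->C; (3,7):dx=+3,dy=+5->C; (4,5):dx=-1,dy=-5->C
  (4,6):dx=-5,dy=-11->C; (4,7):dx=+1,dy=-2->D; (5,6):dx=-4,dy=-6->C; (5,7):dx=+2,dy=+3->C
  (6,7):dx=+6,dy=+9->C
Step 2: C = 20, D = 1, total pairs = 21.
Step 3: tau = (C - D)/(n(n-1)/2) = (20 - 1)/21 = 0.904762.
Step 4: Exact two-sided p-value (enumerate n! = 5040 permutations of y under H0): p = 0.002778.
Step 5: alpha = 0.05. reject H0.

tau_b = 0.9048 (C=20, D=1), p = 0.002778, reject H0.


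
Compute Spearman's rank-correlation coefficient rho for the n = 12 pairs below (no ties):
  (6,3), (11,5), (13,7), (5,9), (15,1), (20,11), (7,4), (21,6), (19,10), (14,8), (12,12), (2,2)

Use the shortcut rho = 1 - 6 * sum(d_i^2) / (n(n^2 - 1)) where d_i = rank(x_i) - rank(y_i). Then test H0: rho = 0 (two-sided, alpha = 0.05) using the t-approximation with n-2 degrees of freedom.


Step 1: Rank x and y separately (midranks; no ties here).
rank(x): 6->3, 11->5, 13->7, 5->2, 15->9, 20->11, 7->4, 21->12, 19->10, 14->8, 12->6, 2->1
rank(y): 3->3, 5->5, 7->7, 9->9, 1->1, 11->11, 4->4, 6->6, 10->10, 8->8, 12->12, 2->2
Step 2: d_i = R_x(i) - R_y(i); compute d_i^2.
  (3-3)^2=0, (5-5)^2=0, (7-7)^2=0, (2-9)^2=49, (9-1)^2=64, (11-11)^2=0, (4-4)^2=0, (12-6)^2=36, (10-10)^2=0, (8-8)^2=0, (6-12)^2=36, (1-2)^2=1
sum(d^2) = 186.
Step 3: rho = 1 - 6*186 / (12*(12^2 - 1)) = 1 - 1116/1716 = 0.349650.
Step 4: Under H0, t = rho * sqrt((n-2)/(1-rho^2)) = 1.1802 ~ t(10).
Step 5: Two-sided p-value from the t-distribution with 10 df = 0.265239.
Step 6: alpha = 0.05. fail to reject H0.

rho = 0.3497, p = 0.265239, fail to reject H0 at alpha = 0.05.
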